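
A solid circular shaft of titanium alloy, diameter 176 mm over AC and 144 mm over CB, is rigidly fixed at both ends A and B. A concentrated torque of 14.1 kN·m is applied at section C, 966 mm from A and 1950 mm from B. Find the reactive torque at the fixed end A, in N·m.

11500 N·m

Compatibility: T_A·a/J_AC = T_B·b/J_CB with T_A + T_B = T₀.
J_AC = 9.42×10^-5 m⁴, J_CB = 4.22×10^-5 m⁴, so T_A = T₀·(J_AC/a)/((J_AC/a)+(J_CB/b)) = 11540 N·m, T_B = 2561 N·m.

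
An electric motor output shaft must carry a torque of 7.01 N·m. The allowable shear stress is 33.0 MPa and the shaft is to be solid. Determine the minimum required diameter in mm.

10.3 mm

For a solid shaft τ_max = 16T/(πd³), so d = (16T/(π τ_allow))^(1/3) = (16·7.010/(π·3.30×10^7))^(1/3) = 0.01027 m.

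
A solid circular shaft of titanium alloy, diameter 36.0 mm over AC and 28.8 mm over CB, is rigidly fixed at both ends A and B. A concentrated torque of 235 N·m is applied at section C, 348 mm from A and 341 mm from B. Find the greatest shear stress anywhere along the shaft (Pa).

1.81e7 Pa

Compatibility: T_A·a/J_AC = T_B·b/J_CB with T_A + T_B = T₀.
J_AC = 1.65×10^-7 m⁴, J_CB = 6.75×10^-8 m⁴, so T_A = T₀·(J_AC/a)/((J_AC/a)+(J_CB/b)) = 165.7 N·m, T_B = 69.27 N·m.
τ in each portion: τ_AC = 1.81×10^7 Pa, τ_CB = 1.48×10^7 Pa; maximum is in AC.
τ_max = T_AC·r/J = 165.7·0.0180/1.65×10^-7 = 1.809×10^7 Pa.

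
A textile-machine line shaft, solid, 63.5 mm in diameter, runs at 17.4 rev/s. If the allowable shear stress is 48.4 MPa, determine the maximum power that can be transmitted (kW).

J = πd⁴/32 = π(0.0635)⁴/32 = 1.596×10^-6 m⁴.
T_max = τ_allow·J/r = 4.84×10^7 × 1.596×10^-6 / 0.0318 = 2433 N·m.
ω = 2π·17.4 = 109.3 rad/s, so P_max = T_max·ω = 2.660×10^5 W.

266 kW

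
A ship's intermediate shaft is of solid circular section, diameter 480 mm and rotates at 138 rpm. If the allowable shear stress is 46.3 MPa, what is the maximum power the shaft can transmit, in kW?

14500 kW

J = πd⁴/32 = π(0.480)⁴/32 = 5.212×10^-3 m⁴.
T_max = τ_allow·J/r = 4.63×10^7 × 5.212×10^-3 / 0.240 = 1.005e6 N·m.
ω = 2π·138/60 = 14.45 rad/s, so P_max = T_max·ω = 1.453×10^7 W.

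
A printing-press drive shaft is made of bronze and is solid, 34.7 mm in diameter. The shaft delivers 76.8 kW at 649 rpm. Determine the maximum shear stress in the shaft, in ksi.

ω = 2π·649/60 = 67.96 rad/s, so T = P/ω = 76.8×10³ / 67.96 = 1130 N·m.
J = πd⁴/32 = π(0.0347)⁴/32 = 1.423×10^-7 m⁴.
τ_max = T·r/J = 1130 × 0.0174 / 1.423×10^-7 = 1.377×10^8 Pa.

20.0 ksi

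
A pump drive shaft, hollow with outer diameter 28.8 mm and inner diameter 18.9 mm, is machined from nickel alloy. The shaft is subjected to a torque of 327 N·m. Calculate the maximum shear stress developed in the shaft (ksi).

J = π(d_o⁴ − d_i⁴)/32 = π(0.0288⁴ − 0.0189⁴)/32 = 5.501×10^-8 m⁴.
τ_max = T·r/J = 327.0 × 0.0144 / 5.501×10^-8 = 8.559×10^7 Pa.

12.4 ksi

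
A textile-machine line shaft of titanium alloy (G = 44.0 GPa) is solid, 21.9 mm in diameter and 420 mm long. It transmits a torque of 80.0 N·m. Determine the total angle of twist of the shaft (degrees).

1.94°

J = πd⁴/32 = π(0.0219)⁴/32 = 2.258×10^-8 m⁴.
θ = T·L/(G·J) = 80.00 × 0.420 / (44.0×10⁹ × 2.258×10^-8) = 0.03382 rad.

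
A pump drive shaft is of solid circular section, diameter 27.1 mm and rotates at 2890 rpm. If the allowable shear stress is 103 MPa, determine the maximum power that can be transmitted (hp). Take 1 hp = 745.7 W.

163 hp

J = πd⁴/32 = π(0.0271)⁴/32 = 5.295×10^-8 m⁴.
T_max = τ_allow·J/r = 1.03×10^8 × 5.295×10^-8 / 0.0136 = 402.5 N·m.
ω = 2π·2890/60 = 302.6 rad/s, so P_max = T_max·ω = 1.218×10^5 W.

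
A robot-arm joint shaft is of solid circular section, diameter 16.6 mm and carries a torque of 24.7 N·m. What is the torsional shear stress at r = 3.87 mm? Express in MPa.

J = πd⁴/32 = π(0.0166)⁴/32 = 7.455×10^-9 m⁴.
Shear stress varies linearly with radius: τ = T·r/J = 24.70 × 0.00387 / 7.455×10^-9 = 1.282×10^7 Pa.

12.8 MPa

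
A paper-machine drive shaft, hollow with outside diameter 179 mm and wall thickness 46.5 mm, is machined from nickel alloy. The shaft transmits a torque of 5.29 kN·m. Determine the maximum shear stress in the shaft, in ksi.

J = π(d_o⁴ − d_i⁴)/32 = π(0.179⁴ − 0.0860⁴)/32 = 9.542×10^-5 m⁴.
τ_max = T·r/J = 5290 × 0.0895 / 9.542×10^-5 = 4.962×10^6 Pa.

0.720 ksi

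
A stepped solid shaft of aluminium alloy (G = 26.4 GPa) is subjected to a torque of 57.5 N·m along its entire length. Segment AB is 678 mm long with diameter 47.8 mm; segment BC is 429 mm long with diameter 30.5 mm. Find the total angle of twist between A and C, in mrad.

13.9 mrad

J_AB = π(0.0478)⁴/32 = 5.13×10^-7 m⁴; J_BC = π(0.0305)⁴/32 = 8.50×10^-8 m⁴.
θ = (T/G)·Σ L_i/J_i = (57.50/26.4×10⁹)·(0.678/5.13×10^-7 + 0.429/8.50×10^-8) = 0.01388 rad.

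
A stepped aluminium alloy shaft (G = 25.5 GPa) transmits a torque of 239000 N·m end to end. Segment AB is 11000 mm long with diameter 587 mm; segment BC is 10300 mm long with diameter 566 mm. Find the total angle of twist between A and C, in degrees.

J_AB = π(0.587)⁴/32 = 0.0117 m⁴; J_BC = π(0.566)⁴/32 = 0.0101 m⁴.
θ = (T/G)·Σ L_i/J_i = (239000/25.5×10⁹)·(11.0/0.0117 + 10.3/0.0101) = 0.01843 rad.

1.06°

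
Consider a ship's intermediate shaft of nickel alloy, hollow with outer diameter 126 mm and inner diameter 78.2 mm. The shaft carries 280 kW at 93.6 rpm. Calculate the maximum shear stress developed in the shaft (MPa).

85.4 MPa

ω = 2π·93.6/60 = 9.802 rad/s, so T = P/ω = 280×10³ / 9.802 = 28570 N·m.
J = π(d_o⁴ − d_i⁴)/32 = π(0.126⁴ − 0.0782⁴)/32 = 2.107×10^-5 m⁴.
τ_max = T·r/J = 28570 × 0.0630 / 2.107×10^-5 = 8.540×10^7 Pa.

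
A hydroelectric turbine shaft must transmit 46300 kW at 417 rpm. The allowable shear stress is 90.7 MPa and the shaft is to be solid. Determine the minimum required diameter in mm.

ω = 2π·417/60 = 43.67 rad/s, so T = P/ω = 46300×10³ / 43.67 = 1.060e6 N·m.
For a solid shaft τ_max = 16T/(πd³), so d = (16T/(π τ_allow))^(1/3) = (16·1.060e6/(π·9.07×10^7))^(1/3) = 0.3905 m.

390 mm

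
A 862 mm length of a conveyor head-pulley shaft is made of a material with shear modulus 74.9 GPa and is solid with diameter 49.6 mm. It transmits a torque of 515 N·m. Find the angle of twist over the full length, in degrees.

0.572°

J = πd⁴/32 = π(0.0496)⁴/32 = 5.942×10^-7 m⁴.
θ = T·L/(G·J) = 515.0 × 0.862 / (74.9×10⁹ × 5.942×10^-7) = 9.975×10^-3 rad.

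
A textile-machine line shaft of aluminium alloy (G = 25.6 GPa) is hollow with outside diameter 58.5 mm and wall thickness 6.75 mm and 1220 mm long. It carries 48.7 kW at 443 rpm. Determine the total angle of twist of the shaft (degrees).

ω = 2π·443/60 = 46.39 rad/s, so T = P/ω = 48.7×10³ / 46.39 = 1050 N·m.
J = π(d_o⁴ − d_i⁴)/32 = π(0.0585⁴ − 0.0450⁴)/32 = 7.472×10^-7 m⁴.
θ = T·L/(G·J) = 1050 × 1.22 / (25.6×10⁹ × 7.472×10^-7) = 0.06695 rad.

3.84°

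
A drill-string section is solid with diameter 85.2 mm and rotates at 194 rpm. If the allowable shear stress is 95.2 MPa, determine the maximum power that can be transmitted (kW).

J = πd⁴/32 = π(0.0852)⁴/32 = 5.173×10^-6 m⁴.
T_max = τ_allow·J/r = 9.52×10^7 × 5.173×10^-6 / 0.0426 = 11560 N·m.
ω = 2π·194/60 = 20.32 rad/s, so P_max = T_max·ω = 2.349×10^5 W.

235 kW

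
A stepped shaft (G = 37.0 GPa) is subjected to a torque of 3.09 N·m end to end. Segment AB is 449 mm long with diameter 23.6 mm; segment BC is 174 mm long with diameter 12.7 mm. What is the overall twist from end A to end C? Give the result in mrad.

J_AB = π(0.0236)⁴/32 = 3.05×10^-8 m⁴; J_BC = π(0.0127)⁴/32 = 2.55×10^-9 m⁴.
θ = (T/G)·Σ L_i/J_i = (3.090/37.0×10⁹)·(0.449/3.05×10^-8 + 0.174/2.55×10^-9) = 6.921×10^-3 rad.

6.92 mrad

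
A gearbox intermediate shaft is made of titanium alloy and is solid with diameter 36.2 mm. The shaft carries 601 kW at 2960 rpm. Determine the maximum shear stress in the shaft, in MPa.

208 MPa

ω = 2π·2960/60 = 310.0 rad/s, so T = P/ω = 601×10³ / 310.0 = 1939 N·m.
J = πd⁴/32 = π(0.0362)⁴/32 = 1.686×10^-7 m⁴.
τ_max = T·r/J = 1939 × 0.0181 / 1.686×10^-7 = 2.082×10^8 Pa.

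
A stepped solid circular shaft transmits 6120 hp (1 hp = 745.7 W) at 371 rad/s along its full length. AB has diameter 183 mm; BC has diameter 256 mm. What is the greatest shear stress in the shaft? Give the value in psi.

ω = 371 rad/s, so T = P/ω = 6120×745.7 / 371.0 = 12300 N·m.
Under the same torque, τ_max = 16T/(πd³) is largest where d is smallest — segment AB (d = 183 mm).
τ_max = 16·12300/(π·(0.183)³) = 1.022×10^7 Pa.

1480 psi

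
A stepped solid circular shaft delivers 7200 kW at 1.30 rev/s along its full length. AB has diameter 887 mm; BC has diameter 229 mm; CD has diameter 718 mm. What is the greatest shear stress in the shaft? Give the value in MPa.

ω = 2π·1.30 = 8.168 rad/s, so T = P/ω = 7200×10³ / 8.168 = 881500 N·m.
Under the same torque, τ_max = 16T/(πd³) is largest where d is smallest — segment BC (d = 229 mm).
τ_max = 16·881500/(π·(0.229)³) = 3.738×10^8 Pa.

374 MPa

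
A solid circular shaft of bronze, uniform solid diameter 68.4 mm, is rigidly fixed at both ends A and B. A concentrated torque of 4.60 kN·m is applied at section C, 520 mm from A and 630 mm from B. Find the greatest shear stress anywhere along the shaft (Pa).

With uniform GJ and both ends fixed, compatibility θ_AC = θ_CB gives T_A·a = T_B·b, together with T_A + T_B = T₀.
T_A = T₀·b/(a+b) = 4600·630/1150 = 2520 N·m; T_B = 2080 N·m.
τ in each portion: τ_AC = 4.01×10^7 Pa, τ_CB = 3.31×10^7 Pa; maximum is in AC.
τ_max = T_AC·r/J = 2520·0.0342/2.15×10^-6 = 4.011×10^7 Pa.

4.01e7 Pa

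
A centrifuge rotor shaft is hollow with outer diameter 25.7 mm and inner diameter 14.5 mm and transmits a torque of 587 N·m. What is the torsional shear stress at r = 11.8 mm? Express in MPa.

J = π(d_o⁴ − d_i⁴)/32 = π(0.0257⁴ − 0.0145⁴)/32 = 3.849×10^-8 m⁴.
Shear stress varies linearly with radius: τ = T·r/J = 587.0 × 0.0118 / 3.849×10^-8 = 1.800×10^8 Pa.

180 MPa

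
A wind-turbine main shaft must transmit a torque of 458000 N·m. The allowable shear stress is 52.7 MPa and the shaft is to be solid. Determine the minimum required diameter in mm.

354 mm

For a solid shaft τ_max = 16T/(πd³), so d = (16T/(π τ_allow))^(1/3) = (16·458000/(π·5.27×10^7))^(1/3) = 0.3537 m.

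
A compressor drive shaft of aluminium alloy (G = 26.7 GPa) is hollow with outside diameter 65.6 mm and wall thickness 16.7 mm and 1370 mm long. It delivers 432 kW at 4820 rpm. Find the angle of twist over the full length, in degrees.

ω = 2π·4820/60 = 504.7 rad/s, so T = P/ω = 432×10³ / 504.7 = 855.9 N·m.
J = π(d_o⁴ − d_i⁴)/32 = π(0.0656⁴ − 0.0322⁴)/32 = 1.713×10^-6 m⁴.
θ = T·L/(G·J) = 855.9 × 1.37 / (26.7×10⁹ × 1.713×10^-6) = 0.02564 rad.

1.47°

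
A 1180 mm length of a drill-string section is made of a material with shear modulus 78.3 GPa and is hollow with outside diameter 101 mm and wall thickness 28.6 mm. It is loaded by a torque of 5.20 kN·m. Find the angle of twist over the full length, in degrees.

0.456°

J = π(d_o⁴ − d_i⁴)/32 = π(0.101⁴ − 0.0438⁴)/32 = 9.855×10^-6 m⁴.
θ = T·L/(G·J) = 5200 × 1.18 / (78.3×10⁹ × 9.855×10^-6) = 7.952×10^-3 rad.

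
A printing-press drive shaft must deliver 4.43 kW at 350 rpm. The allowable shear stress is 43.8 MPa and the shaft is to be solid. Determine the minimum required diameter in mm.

ω = 2π·350/60 = 36.65 rad/s, so T = P/ω = 4.43×10³ / 36.65 = 120.9 N·m.
For a solid shaft τ_max = 16T/(πd³), so d = (16T/(π τ_allow))^(1/3) = (16·120.9/(π·4.38×10^7))^(1/3) = 0.02413 m.

24.1 mm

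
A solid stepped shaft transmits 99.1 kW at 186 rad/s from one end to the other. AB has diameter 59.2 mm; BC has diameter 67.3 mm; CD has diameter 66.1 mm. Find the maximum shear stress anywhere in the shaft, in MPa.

ω = 186 rad/s, so T = P/ω = 99.1×10³ / 186.0 = 532.8 N·m.
Under the same torque, τ_max = 16T/(πd³) is largest where d is smallest — segment AB (d = 59.2 mm).
τ_max = 16·532.8/(π·(0.0592)³) = 1.308×10^7 Pa.

13.1 MPa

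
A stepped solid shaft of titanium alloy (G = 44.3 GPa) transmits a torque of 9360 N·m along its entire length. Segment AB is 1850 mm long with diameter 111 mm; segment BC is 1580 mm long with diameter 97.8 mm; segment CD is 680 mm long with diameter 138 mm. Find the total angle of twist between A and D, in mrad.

67.4 mrad

J_AB = π(0.111)⁴/32 = 1.49×10^-5 m⁴; J_BC = π(0.0978)⁴/32 = 8.98×10^-6 m⁴; J_CD = π(0.138)⁴/32 = 3.56×10^-5 m⁴.
θ = (T/G)·Σ L_i/J_i = (9360/44.3×10⁹)·(1.85/1.49×10^-5 + 1.58/8.98×10^-6 + 0.680/3.56×10^-5) = 0.06743 rad.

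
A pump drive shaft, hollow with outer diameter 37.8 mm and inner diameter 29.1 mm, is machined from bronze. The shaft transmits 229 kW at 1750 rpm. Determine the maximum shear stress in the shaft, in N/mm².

ω = 2π·1750/60 = 183.3 rad/s, so T = P/ω = 229×10³ / 183.3 = 1250 N·m.
J = π(d_o⁴ − d_i⁴)/32 = π(0.0378⁴ − 0.0291⁴)/32 = 1.300×10^-7 m⁴.
τ_max = T·r/J = 1250 × 0.0189 / 1.300×10^-7 = 1.816×10^8 Pa.

182 N/mm²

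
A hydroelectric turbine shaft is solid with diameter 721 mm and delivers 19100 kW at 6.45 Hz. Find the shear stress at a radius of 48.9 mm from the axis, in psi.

126 psi

ω = 2π·6.45 = 40.53 rad/s, so T = P/ω = 19100×10³ / 40.53 = 471300 N·m.
J = πd⁴/32 = π(0.721)⁴/32 = 0.02653 m⁴.
Shear stress varies linearly with radius: τ = T·r/J = 471300 × 0.0489 / 0.02653 = 8.687×10^5 Pa.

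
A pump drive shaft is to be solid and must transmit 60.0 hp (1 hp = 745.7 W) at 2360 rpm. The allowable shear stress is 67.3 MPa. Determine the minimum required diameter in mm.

23.9 mm

ω = 2π·2360/60 = 247.1 rad/s, so T = P/ω = 60.0×745.7 / 247.1 = 181.0 N·m.
For a solid shaft τ_max = 16T/(πd³), so d = (16T/(π τ_allow))^(1/3) = (16·181.0/(π·6.73×10^7))^(1/3) = 0.02393 m.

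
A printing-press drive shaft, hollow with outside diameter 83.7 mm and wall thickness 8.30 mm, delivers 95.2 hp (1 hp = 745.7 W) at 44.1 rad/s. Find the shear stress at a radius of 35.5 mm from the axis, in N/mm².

20.2 N/mm²

ω = 44.1 rad/s, so T = P/ω = 95.2×745.7 / 44.10 = 1610 N·m.
J = π(d_o⁴ − d_i⁴)/32 = π(0.0837⁴ − 0.0671⁴)/32 = 2.828×10^-6 m⁴.
Shear stress varies linearly with radius: τ = T·r/J = 1610 × 0.0355 / 2.828×10^-6 = 2.021×10^7 Pa.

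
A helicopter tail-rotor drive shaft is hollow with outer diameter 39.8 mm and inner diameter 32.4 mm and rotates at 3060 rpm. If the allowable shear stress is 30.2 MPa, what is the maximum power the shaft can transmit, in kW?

67.2 kW

J = π(d_o⁴ − d_i⁴)/32 = π(0.0398⁴ − 0.0324⁴)/32 = 1.382×10^-7 m⁴.
T_max = τ_allow·J/r = 3.02×10^7 × 1.382×10^-7 / 0.0199 = 209.7 N·m.
ω = 2π·3060/60 = 320.4 rad/s, so P_max = T_max·ω = 6.718×10^4 W.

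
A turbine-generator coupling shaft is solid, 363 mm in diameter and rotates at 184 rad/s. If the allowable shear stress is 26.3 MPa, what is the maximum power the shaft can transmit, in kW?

J = πd⁴/32 = π(0.363)⁴/32 = 1.705×10^-3 m⁴.
T_max = τ_allow·J/r = 2.63×10^7 × 1.705×10^-3 / 0.181 = 247000 N·m.
ω = 184 rad/s, so P_max = T_max·ω = 4.545×10^7 W.

45400 kW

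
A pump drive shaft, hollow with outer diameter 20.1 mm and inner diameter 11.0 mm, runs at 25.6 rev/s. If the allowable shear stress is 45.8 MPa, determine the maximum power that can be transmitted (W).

10700 W

J = π(d_o⁴ − d_i⁴)/32 = π(0.0201⁴ − 0.0110⁴)/32 = 1.459×10^-8 m⁴.
T_max = τ_allow·J/r = 4.58×10^7 × 1.459×10^-8 / 0.0100 = 66.48 N·m.
ω = 2π·25.6 = 160.8 rad/s, so P_max = T_max·ω = 1.069×10^4 W.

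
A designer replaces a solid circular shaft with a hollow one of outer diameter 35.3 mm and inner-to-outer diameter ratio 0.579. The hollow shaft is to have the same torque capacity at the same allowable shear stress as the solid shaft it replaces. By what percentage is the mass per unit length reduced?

28.0 %

Equal τ_max and T ⇒ the solid shaft needs d_s³ = d_o³(1−k⁴), so d_s = 35.3·(1−0.579⁴)^(1/3) = 33.92 mm.
Area ratio A_h/A_s = d_o²(1−k²)/d_s² = (1−k²)/(1−k⁴)^(2/3) = 0.7197.
Mass saving = 1 − 0.7197 = 28.0 %.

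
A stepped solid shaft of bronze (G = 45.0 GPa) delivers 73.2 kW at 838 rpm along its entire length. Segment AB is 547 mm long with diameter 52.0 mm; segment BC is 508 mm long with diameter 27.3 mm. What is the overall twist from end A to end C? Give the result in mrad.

187 mrad

ω = 2π·838/60 = 87.76 rad/s, so T = P/ω = 73.2×10³ / 87.76 = 834.1 N·m.
J_AB = π(0.0520)⁴/32 = 7.18×10^-7 m⁴; J_BC = π(0.0273)⁴/32 = 5.45×10^-8 m⁴.
θ = (T/G)·Σ L_i/J_i = (834.1/45.0×10⁹)·(0.547/7.18×10^-7 + 0.508/5.45×10^-8) = 0.1868 rad.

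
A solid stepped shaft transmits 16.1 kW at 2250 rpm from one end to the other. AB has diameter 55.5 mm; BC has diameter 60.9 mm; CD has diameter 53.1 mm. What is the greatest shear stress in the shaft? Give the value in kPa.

ω = 2π·2250/60 = 235.6 rad/s, so T = P/ω = 16.1×10³ / 235.6 = 68.33 N·m.
Under the same torque, τ_max = 16T/(πd³) is largest where d is smallest — segment CD (d = 53.1 mm).
τ_max = 16·68.33/(π·(0.0531)³) = 2.324×10^6 Pa.

2320 kPa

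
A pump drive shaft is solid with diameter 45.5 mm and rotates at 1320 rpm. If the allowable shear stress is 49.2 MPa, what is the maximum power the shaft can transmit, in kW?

126 kW

J = πd⁴/32 = π(0.0455)⁴/32 = 4.208×10^-7 m⁴.
T_max = τ_allow·J/r = 4.92×10^7 × 4.208×10^-7 / 0.0227 = 910.0 N·m.
ω = 2π·1320/60 = 138.2 rad/s, so P_max = T_max·ω = 1.258×10^5 W.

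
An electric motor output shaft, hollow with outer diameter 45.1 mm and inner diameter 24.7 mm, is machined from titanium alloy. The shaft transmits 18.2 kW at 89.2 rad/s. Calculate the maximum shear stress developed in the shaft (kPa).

ω = 89.2 rad/s, so T = P/ω = 18.2×10³ / 89.20 = 204.0 N·m.
J = π(d_o⁴ − d_i⁴)/32 = π(0.0451⁴ − 0.0247⁴)/32 = 3.696×10^-7 m⁴.
τ_max = T·r/J = 204.0 × 0.0226 / 3.696×10^-7 = 1.245×10^7 Pa.

12400 kPa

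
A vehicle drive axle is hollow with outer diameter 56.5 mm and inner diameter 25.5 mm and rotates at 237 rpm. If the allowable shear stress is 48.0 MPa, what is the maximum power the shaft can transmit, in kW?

40.4 kW

J = π(d_o⁴ − d_i⁴)/32 = π(0.0565⁴ − 0.0255⁴)/32 = 9.589×10^-7 m⁴.
T_max = τ_allow·J/r = 4.80×10^7 × 9.589×10^-7 / 0.0283 = 1629 N·m.
ω = 2π·237/60 = 24.82 rad/s, so P_max = T_max·ω = 4.044×10^4 W.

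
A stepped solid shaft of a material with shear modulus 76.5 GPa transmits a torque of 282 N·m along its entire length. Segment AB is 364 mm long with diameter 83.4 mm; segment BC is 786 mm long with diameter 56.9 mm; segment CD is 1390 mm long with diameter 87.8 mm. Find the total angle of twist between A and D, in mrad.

3.98 mrad

J_AB = π(0.0834)⁴/32 = 4.75×10^-6 m⁴; J_BC = π(0.0569)⁴/32 = 1.03×10^-6 m⁴; J_CD = π(0.0878)⁴/32 = 5.83×10^-6 m⁴.
θ = (T/G)·Σ L_i/J_i = (282.0/76.5×10⁹)·(0.364/4.75×10^-6 + 0.786/1.03×10^-6 + 1.39/5.83×10^-6) = 3.976×10^-3 rad.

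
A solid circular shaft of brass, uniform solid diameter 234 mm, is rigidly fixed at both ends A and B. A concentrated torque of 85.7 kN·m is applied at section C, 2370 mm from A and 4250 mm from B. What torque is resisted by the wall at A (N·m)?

55000 N·m

With uniform GJ and both ends fixed, compatibility θ_AC = θ_CB gives T_A·a = T_B·b, together with T_A + T_B = T₀.
T_A = T₀·b/(a+b) = 85700·4250/6620 = 55020 N·m; T_B = 30680 N·m.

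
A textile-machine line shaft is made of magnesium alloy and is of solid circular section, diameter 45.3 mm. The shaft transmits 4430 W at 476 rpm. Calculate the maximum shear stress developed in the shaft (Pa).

ω = 2π·476/60 = 49.85 rad/s, so T = P/ω = 4430 / 49.85 = 88.87 N·m.
J = πd⁴/32 = π(0.0453)⁴/32 = 4.134×10^-7 m⁴.
τ_max = T·r/J = 88.87 × 0.0226 / 4.134×10^-7 = 4.869×10^6 Pa.

4.87e6 Pa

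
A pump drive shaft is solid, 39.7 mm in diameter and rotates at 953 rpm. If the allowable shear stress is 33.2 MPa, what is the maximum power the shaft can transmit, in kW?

J = πd⁴/32 = π(0.0397)⁴/32 = 2.439×10^-7 m⁴.
T_max = τ_allow·J/r = 3.32×10^7 × 2.439×10^-7 / 0.0199 = 407.9 N·m.
ω = 2π·953/60 = 99.80 rad/s, so P_max = T_max·ω = 4.071×10^4 W.

40.7 kW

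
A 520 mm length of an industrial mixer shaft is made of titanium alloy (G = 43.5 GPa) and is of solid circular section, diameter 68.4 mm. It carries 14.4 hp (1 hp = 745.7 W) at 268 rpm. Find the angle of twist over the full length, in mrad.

ω = 2π·268/60 = 28.06 rad/s, so T = P/ω = 14.4×745.7 / 28.06 = 382.6 N·m.
J = πd⁴/32 = π(0.0684)⁴/32 = 2.149×10^-6 m⁴.
θ = T·L/(G·J) = 382.6 × 0.520 / (43.5×10⁹ × 2.149×10^-6) = 2.128×10^-3 rad.

2.13 mrad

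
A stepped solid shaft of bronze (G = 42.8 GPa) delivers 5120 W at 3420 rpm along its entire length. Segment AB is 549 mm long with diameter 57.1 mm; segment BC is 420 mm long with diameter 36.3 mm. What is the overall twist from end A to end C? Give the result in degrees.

ω = 2π·3420/60 = 358.1 rad/s, so T = P/ω = 5120 / 358.1 = 14.30 N·m.
J_AB = π(0.0571)⁴/32 = 1.04×10^-6 m⁴; J_BC = π(0.0363)⁴/32 = 1.70×10^-7 m⁴.
θ = (T/G)·Σ L_i/J_i = (14.30/42.8×10⁹)·(0.549/1.04×10^-6 + 0.420/1.70×10^-7) = 9.987×10^-4 rad.

0.0572°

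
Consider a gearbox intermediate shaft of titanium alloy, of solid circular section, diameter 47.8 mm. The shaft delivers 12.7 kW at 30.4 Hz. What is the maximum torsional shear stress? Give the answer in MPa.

ω = 2π·30.4 = 191.0 rad/s, so T = P/ω = 12.7×10³ / 191.0 = 66.49 N·m.
J = πd⁴/32 = π(0.0478)⁴/32 = 5.125×10^-7 m⁴.
τ_max = T·r/J = 66.49 × 0.0239 / 5.125×10^-7 = 3.101×10^6 Pa.

3.10 MPa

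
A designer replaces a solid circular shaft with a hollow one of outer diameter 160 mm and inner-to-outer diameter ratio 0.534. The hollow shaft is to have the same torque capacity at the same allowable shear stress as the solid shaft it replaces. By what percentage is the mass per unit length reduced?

24.4 %

Equal τ_max and T ⇒ the solid shaft needs d_s³ = d_o³(1−k⁴), so d_s = 160·(1−0.534⁴)^(1/3) = 155.5 mm.
Area ratio A_h/A_s = d_o²(1−k²)/d_s² = (1−k²)/(1−k⁴)^(2/3) = 0.7564.
Mass saving = 1 − 0.7564 = 24.4 %.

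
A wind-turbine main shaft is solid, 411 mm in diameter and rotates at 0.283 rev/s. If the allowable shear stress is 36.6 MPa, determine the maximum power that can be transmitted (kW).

J = πd⁴/32 = π(0.411)⁴/32 = 2.801×10^-3 m⁴.
T_max = τ_allow·J/r = 3.66×10^7 × 2.801×10^-3 / 0.205 = 498900 N·m.
ω = 2π·0.283 = 1.778 rad/s, so P_max = T_max·ω = 8.872×10^5 W.

887 kW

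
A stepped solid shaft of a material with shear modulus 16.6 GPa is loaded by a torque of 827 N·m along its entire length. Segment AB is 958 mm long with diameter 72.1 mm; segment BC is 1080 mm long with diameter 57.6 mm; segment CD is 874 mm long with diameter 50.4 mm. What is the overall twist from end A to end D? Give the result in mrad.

J_AB = π(0.0721)⁴/32 = 2.65×10^-6 m⁴; J_BC = π(0.0576)⁴/32 = 1.08×10^-6 m⁴; J_CD = π(0.0504)⁴/32 = 6.33×10^-7 m⁴.
θ = (T/G)·Σ L_i/J_i = (827.0/16.6×10⁹)·(0.958/2.65×10^-6 + 1.08/1.08×10^-6 + 0.874/6.33×10^-7) = 0.1365 rad.

137 mrad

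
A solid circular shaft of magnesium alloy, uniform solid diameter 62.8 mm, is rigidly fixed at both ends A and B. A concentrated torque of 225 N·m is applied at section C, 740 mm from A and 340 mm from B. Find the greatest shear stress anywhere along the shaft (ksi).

With uniform GJ and both ends fixed, compatibility θ_AC = θ_CB gives T_A·a = T_B·b, together with T_A + T_B = T₀.
T_A = T₀·b/(a+b) = 225.0·340/1080 = 70.83 N·m; T_B = 154.2 N·m.
τ in each portion: τ_AC = 1.46×10^6 Pa, τ_CB = 3.17×10^6 Pa; maximum is in CB.
τ_max = T_CB·r/J = 154.2·0.0314/1.53×10^-6 = 3.170×10^6 Pa.

0.460 ksi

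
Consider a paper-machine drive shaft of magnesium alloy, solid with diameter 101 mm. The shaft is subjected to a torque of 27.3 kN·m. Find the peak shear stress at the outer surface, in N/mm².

J = πd⁴/32 = π(0.101)⁴/32 = 1.022×10^-5 m⁴.
τ_max = T·r/J = 27300 × 0.0505 / 1.022×10^-5 = 1.349×10^8 Pa.

135 N/mm²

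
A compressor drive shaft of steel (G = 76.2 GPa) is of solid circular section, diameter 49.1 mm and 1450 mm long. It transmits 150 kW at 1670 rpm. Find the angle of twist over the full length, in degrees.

ω = 2π·1670/60 = 174.9 rad/s, so T = P/ω = 150×10³ / 174.9 = 857.7 N·m.
J = πd⁴/32 = π(0.0491)⁴/32 = 5.706×10^-7 m⁴.
θ = T·L/(G·J) = 857.7 × 1.45 / (76.2×10⁹ × 5.706×10^-7) = 0.02860 rad.

1.64°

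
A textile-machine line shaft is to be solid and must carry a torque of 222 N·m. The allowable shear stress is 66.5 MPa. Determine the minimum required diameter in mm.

25.7 mm

For a solid shaft τ_max = 16T/(πd³), so d = (16T/(π τ_allow))^(1/3) = (16·222.0/(π·6.65×10^7))^(1/3) = 0.02571 m.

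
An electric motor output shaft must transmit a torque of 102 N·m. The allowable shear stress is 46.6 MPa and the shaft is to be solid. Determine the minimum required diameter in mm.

For a solid shaft τ_max = 16T/(πd³), so d = (16T/(π τ_allow))^(1/3) = (16·102.0/(π·4.66×10^7))^(1/3) = 0.02234 m.

22.3 mm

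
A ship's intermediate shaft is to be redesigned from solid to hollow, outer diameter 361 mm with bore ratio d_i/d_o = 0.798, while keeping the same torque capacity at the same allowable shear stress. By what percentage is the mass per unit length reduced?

48.6 %

Equal τ_max and T ⇒ the solid shaft needs d_s³ = d_o³(1−k⁴), so d_s = 361·(1−0.798⁴)^(1/3) = 303.5 mm.
Area ratio A_h/A_s = d_o²(1−k²)/d_s² = (1−k²)/(1−k⁴)^(2/3) = 0.5137.
Mass saving = 1 − 0.5137 = 48.6 %.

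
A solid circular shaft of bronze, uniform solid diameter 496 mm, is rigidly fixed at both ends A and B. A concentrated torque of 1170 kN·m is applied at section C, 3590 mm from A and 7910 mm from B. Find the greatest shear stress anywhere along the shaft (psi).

4870 psi

With uniform GJ and both ends fixed, compatibility θ_AC = θ_CB gives T_A·a = T_B·b, together with T_A + T_B = T₀.
T_A = T₀·b/(a+b) = 1.170e6·7910/11500 = 804800 N·m; T_B = 365200 N·m.
τ in each portion: τ_AC = 3.36×10^7 Pa, τ_CB = 1.52×10^7 Pa; maximum is in AC.
τ_max = T_AC·r/J = 804800·0.248/5.94×10^-3 = 3.359×10^7 Pa.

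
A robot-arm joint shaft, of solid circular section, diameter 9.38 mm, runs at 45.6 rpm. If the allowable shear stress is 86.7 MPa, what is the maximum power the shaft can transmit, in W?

67.1 W

J = πd⁴/32 = π(0.00938)⁴/32 = 7.600×10^-10 m⁴.
T_max = τ_allow·J/r = 8.67×10^7 × 7.600×10^-10 / 0.00469 = 14.05 N·m.
ω = 2π·45.6/60 = 4.775 rad/s, so P_max = T_max·ω = 67.09 W.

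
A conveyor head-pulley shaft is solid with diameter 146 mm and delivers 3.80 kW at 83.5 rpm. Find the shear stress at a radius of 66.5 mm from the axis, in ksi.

0.0940 ksi

ω = 2π·83.5/60 = 8.744 rad/s, so T = P/ω = 3.80×10³ / 8.744 = 434.6 N·m.
J = πd⁴/32 = π(0.146)⁴/32 = 4.461×10^-5 m⁴.
Shear stress varies linearly with radius: τ = T·r/J = 434.6 × 0.0665 / 4.461×10^-5 = 6.479×10^5 Pa.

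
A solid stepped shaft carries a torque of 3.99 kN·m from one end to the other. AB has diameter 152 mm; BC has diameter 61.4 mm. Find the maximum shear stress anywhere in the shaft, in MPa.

Under the same torque, τ_max = 16T/(πd³) is largest where d is smallest — segment BC (d = 61.4 mm).
τ_max = 16·3990/(π·(0.0614)³) = 8.779×10^7 Pa.

87.8 MPa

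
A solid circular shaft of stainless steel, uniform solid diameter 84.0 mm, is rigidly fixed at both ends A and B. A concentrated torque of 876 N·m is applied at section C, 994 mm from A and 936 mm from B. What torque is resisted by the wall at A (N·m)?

425 N·m

With uniform GJ and both ends fixed, compatibility θ_AC = θ_CB gives T_A·a = T_B·b, together with T_A + T_B = T₀.
T_A = T₀·b/(a+b) = 876.0·936/1930 = 424.8 N·m; T_B = 451.2 N·m.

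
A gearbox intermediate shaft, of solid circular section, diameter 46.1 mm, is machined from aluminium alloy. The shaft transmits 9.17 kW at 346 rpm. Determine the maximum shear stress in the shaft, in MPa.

13.2 MPa

ω = 2π·346/60 = 36.23 rad/s, so T = P/ω = 9.17×10³ / 36.23 = 253.1 N·m.
J = πd⁴/32 = π(0.0461)⁴/32 = 4.434×10^-7 m⁴.
τ_max = T·r/J = 253.1 × 0.0231 / 4.434×10^-7 = 1.316×10^7 Pa.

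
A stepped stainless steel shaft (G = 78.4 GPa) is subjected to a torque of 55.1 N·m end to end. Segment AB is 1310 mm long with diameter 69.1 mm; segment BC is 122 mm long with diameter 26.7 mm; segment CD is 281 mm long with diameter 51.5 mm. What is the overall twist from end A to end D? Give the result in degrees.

0.138°

J_AB = π(0.0691)⁴/32 = 2.24×10^-6 m⁴; J_BC = π(0.0267)⁴/32 = 4.99×10^-8 m⁴; J_CD = π(0.0515)⁴/32 = 6.91×10^-7 m⁴.
θ = (T/G)·Σ L_i/J_i = (55.10/78.4×10⁹)·(1.31/2.24×10^-6 + 0.122/4.99×10^-8 + 0.281/6.91×10^-7) = 2.416×10^-3 rad.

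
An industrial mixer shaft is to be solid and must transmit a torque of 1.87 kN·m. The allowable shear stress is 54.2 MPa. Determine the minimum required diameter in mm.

For a solid shaft τ_max = 16T/(πd³), so d = (16T/(π τ_allow))^(1/3) = (16·1870/(π·5.42×10^7))^(1/3) = 0.05601 m.

56.0 mm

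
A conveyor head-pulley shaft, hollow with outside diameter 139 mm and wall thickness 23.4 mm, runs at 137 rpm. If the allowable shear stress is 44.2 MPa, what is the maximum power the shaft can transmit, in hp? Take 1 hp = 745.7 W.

J = π(d_o⁴ − d_i⁴)/32 = π(0.139⁴ − 0.0922⁴)/32 = 2.955×10^-5 m⁴.
T_max = τ_allow·J/r = 4.42×10^7 × 2.955×10^-5 / 0.0695 = 18800 N·m.
ω = 2π·137/60 = 14.35 rad/s, so P_max = T_max·ω = 2.697×10^5 W.

362 hp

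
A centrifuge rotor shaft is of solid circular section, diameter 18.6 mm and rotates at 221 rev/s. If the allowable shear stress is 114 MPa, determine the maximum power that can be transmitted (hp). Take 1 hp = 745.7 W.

J = πd⁴/32 = π(0.0186)⁴/32 = 1.175×10^-8 m⁴.
T_max = τ_allow·J/r = 1.14×10^8 × 1.175×10^-8 / 0.00930 = 144.0 N·m.
ω = 2π·221 = 1389 rad/s, so P_max = T_max·ω = 2.000×10^5 W.

268 hp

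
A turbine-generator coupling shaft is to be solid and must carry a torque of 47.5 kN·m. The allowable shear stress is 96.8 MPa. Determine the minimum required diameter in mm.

136 mm

For a solid shaft τ_max = 16T/(πd³), so d = (16T/(π τ_allow))^(1/3) = (16·47500/(π·9.68×10^7))^(1/3) = 0.1357 m.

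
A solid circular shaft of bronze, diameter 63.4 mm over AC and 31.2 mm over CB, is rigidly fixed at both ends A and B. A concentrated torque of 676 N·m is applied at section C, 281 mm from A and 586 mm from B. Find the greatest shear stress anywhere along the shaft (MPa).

Compatibility: T_A·a/J_AC = T_B·b/J_CB with T_A + T_B = T₀.
J_AC = 1.59×10^-6 m⁴, J_CB = 9.30×10^-8 m⁴, so T_A = T₀·(J_AC/a)/((J_AC/a)+(J_CB/b)) = 657.5 N·m, T_B = 18.49 N·m.
τ in each portion: τ_AC = 1.31×10^7 Pa, τ_CB = 3.10×10^6 Pa; maximum is in AC.
τ_max = T_AC·r/J = 657.5·0.0317/1.59×10^-6 = 1.314×10^7 Pa.

13.1 MPa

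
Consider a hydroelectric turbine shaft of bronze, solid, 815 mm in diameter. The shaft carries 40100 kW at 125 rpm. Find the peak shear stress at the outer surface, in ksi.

4.18 ksi

ω = 2π·125/60 = 13.09 rad/s, so T = P/ω = 40100×10³ / 13.09 = 3.063e6 N·m.
J = πd⁴/32 = π(0.815)⁴/32 = 0.04331 m⁴.
τ_max = T·r/J = 3.063e6 × 0.407 / 0.04331 = 2.882×10^7 Pa.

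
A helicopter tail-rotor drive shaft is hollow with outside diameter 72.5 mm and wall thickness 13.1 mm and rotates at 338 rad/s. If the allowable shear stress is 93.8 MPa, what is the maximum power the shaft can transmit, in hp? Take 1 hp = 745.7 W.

2650 hp

J = π(d_o⁴ − d_i⁴)/32 = π(0.0725⁴ − 0.0463⁴)/32 = 2.261×10^-6 m⁴.
T_max = τ_allow·J/r = 9.38×10^7 × 2.261×10^-6 / 0.0362 = 5851 N·m.
ω = 338 rad/s, so P_max = T_max·ω = 1.978×10^6 W.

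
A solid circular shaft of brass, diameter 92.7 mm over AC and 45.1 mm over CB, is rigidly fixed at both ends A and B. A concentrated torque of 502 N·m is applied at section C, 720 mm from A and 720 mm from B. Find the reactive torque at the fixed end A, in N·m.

475 N·m

Compatibility: T_A·a/J_AC = T_B·b/J_CB with T_A + T_B = T₀.
J_AC = 7.25×10^-6 m⁴, J_CB = 4.06×10^-7 m⁴, so T_A = T₀·(J_AC/a)/((J_AC/a)+(J_CB/b)) = 475.4 N·m, T_B = 26.63 N·m.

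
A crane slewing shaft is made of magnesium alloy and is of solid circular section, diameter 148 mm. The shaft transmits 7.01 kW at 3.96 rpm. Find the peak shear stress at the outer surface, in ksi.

3.85 ksi

ω = 2π·3.96/60 = 0.4147 rad/s, so T = P/ω = 7.01×10³ / 0.4147 = 16900 N·m.
J = πd⁴/32 = π(0.148)⁴/32 = 4.710×10^-5 m⁴.
τ_max = T·r/J = 16900 × 0.0740 / 4.710×10^-5 = 2.656×10^7 Pa.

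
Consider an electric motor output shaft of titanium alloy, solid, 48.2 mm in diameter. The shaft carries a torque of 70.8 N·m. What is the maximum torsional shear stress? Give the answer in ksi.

0.467 ksi

J = πd⁴/32 = π(0.0482)⁴/32 = 5.299×10^-7 m⁴.
τ_max = T·r/J = 70.80 × 0.0241 / 5.299×10^-7 = 3.220×10^6 Pa.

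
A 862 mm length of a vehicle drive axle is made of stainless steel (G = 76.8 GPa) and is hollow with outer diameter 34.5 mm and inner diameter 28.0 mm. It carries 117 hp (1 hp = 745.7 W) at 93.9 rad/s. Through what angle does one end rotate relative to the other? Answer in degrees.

7.59°

ω = 93.9 rad/s, so T = P/ω = 117×745.7 / 93.90 = 929.1 N·m.
J = π(d_o⁴ − d_i⁴)/32 = π(0.0345⁴ − 0.0280⁴)/32 = 7.874×10^-8 m⁴.
θ = T·L/(G·J) = 929.1 × 0.862 / (76.8×10⁹ × 7.874×10^-8) = 0.1324 rad.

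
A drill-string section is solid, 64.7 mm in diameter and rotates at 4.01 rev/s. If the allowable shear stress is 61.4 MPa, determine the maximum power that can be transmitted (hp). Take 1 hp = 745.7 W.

J = πd⁴/32 = π(0.0647)⁴/32 = 1.720×10^-6 m⁴.
T_max = τ_allow·J/r = 6.14×10^7 × 1.720×10^-6 / 0.0324 = 3265 N·m.
ω = 2π·4.01 = 25.20 rad/s, so P_max = T_max·ω = 8.227×10^4 W.

110 hp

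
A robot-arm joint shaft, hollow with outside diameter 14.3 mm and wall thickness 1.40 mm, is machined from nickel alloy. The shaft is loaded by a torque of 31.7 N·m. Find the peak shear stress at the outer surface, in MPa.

94.9 MPa

J = π(d_o⁴ − d_i⁴)/32 = π(0.0143⁴ − 0.0115⁴)/32 = 2.388×10^-9 m⁴.
τ_max = T·r/J = 31.70 × 0.00715 / 2.388×10^-9 = 9.491×10^7 Pa.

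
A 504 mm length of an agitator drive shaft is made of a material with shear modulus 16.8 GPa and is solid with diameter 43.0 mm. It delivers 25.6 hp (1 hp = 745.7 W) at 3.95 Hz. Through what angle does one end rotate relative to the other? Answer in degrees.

3.94°

ω = 2π·3.95 = 24.82 rad/s, so T = P/ω = 25.6×745.7 / 24.82 = 769.2 N·m.
J = πd⁴/32 = π(0.0430)⁴/32 = 3.356×10^-7 m⁴.
θ = T·L/(G·J) = 769.2 × 0.504 / (16.8×10⁹ × 3.356×10^-7) = 0.06875 rad.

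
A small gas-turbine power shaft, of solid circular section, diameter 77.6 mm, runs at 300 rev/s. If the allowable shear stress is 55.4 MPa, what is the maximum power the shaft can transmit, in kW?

J = πd⁴/32 = π(0.0776)⁴/32 = 3.560×10^-6 m⁴.
T_max = τ_allow·J/r = 5.54×10^7 × 3.560×10^-6 / 0.0388 = 5083 N·m.
ω = 2π·300 = 1885 rad/s, so P_max = T_max·ω = 9.581×10^6 W.

9580 kW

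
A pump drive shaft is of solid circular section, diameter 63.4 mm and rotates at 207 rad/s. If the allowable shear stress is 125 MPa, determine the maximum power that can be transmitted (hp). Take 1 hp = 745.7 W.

1740 hp

J = πd⁴/32 = π(0.0634)⁴/32 = 1.586×10^-6 m⁴.
T_max = τ_allow·J/r = 1.25×10^8 × 1.586×10^-6 / 0.0317 = 6255 N·m.
ω = 207 rad/s, so P_max = T_max·ω = 1.295×10^6 W.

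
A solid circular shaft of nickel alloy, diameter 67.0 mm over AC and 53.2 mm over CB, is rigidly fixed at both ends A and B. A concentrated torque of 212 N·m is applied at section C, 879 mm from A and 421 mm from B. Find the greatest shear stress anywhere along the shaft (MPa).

Compatibility: T_A·a/J_AC = T_B·b/J_CB with T_A + T_B = T₀.
J_AC = 1.98×10^-6 m⁴, J_CB = 7.86×10^-7 m⁴, so T_A = T₀·(J_AC/a)/((J_AC/a)+(J_CB/b)) = 115.8 N·m, T_B = 96.15 N·m.
τ in each portion: τ_AC = 1.96×10^6 Pa, τ_CB = 3.25×10^6 Pa; maximum is in CB.
τ_max = T_CB·r/J = 96.15·0.0266/7.86×10^-7 = 3.252×10^6 Pa.

3.25 MPa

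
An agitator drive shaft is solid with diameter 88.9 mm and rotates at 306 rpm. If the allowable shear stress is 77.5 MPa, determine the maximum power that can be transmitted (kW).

343 kW

J = πd⁴/32 = π(0.0889)⁴/32 = 6.132×10^-6 m⁴.
T_max = τ_allow·J/r = 7.75×10^7 × 6.132×10^-6 / 0.0445 = 10690 N·m.
ω = 2π·306/60 = 32.04 rad/s, so P_max = T_max·ω = 3.426×10^5 W.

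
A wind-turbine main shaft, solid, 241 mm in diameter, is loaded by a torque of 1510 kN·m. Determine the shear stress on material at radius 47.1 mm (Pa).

2.15e8 Pa

J = πd⁴/32 = π(0.241)⁴/32 = 3.312×10^-4 m⁴.
Shear stress varies linearly with radius: τ = T·r/J = 1.510e6 × 0.0471 / 3.312×10^-4 = 2.147×10^8 Pa.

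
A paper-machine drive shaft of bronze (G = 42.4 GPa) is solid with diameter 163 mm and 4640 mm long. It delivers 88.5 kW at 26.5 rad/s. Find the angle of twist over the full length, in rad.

0.00527 rad

ω = 26.5 rad/s, so T = P/ω = 88.5×10³ / 26.50 = 3340 N·m.
J = πd⁴/32 = π(0.163)⁴/32 = 6.930×10^-5 m⁴.
θ = T·L/(G·J) = 3340 × 4.64 / (42.4×10⁹ × 6.930×10^-5) = 5.274×10^-3 rad.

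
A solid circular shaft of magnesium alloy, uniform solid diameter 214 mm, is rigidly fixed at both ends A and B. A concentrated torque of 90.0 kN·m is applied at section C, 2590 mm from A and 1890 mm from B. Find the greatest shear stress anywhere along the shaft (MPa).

27.0 MPa

With uniform GJ and both ends fixed, compatibility θ_AC = θ_CB gives T_A·a = T_B·b, together with T_A + T_B = T₀.
T_A = T₀·b/(a+b) = 90000·1890/4480 = 37970 N·m; T_B = 52030 N·m.
τ in each portion: τ_AC = 1.97×10^7 Pa, τ_CB = 2.70×10^7 Pa; maximum is in CB.
τ_max = T_CB·r/J = 52030·0.107/2.06×10^-4 = 2.704×10^7 Pa.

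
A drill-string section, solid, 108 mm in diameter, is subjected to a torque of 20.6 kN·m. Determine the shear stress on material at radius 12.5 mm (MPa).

J = πd⁴/32 = π(0.108)⁴/32 = 1.336×10^-5 m⁴.
Shear stress varies linearly with radius: τ = T·r/J = 20600 × 0.0125 / 1.336×10^-5 = 1.928×10^7 Pa.

19.3 MPa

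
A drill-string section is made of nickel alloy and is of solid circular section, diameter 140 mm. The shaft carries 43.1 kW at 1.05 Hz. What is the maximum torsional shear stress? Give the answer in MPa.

ω = 2π·1.05 = 6.597 rad/s, so T = P/ω = 43.1×10³ / 6.597 = 6533 N·m.
J = πd⁴/32 = π(0.140)⁴/32 = 3.771×10^-5 m⁴.
τ_max = T·r/J = 6533 × 0.0700 / 3.771×10^-5 = 1.213×10^7 Pa.

12.1 MPa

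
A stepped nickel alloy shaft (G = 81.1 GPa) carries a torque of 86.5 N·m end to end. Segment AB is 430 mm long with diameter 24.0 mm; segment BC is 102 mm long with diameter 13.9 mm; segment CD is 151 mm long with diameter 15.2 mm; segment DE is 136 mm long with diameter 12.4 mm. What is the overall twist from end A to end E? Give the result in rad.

0.137 rad

J_AB = π(0.0240)⁴/32 = 3.26×10^-8 m⁴; J_BC = π(0.0139)⁴/32 = 3.66×10^-9 m⁴; J_CD = π(0.0152)⁴/32 = 5.24×10^-9 m⁴; J_DE = π(0.0124)⁴/32 = 2.32×10^-9 m⁴.
θ = (T/G)·Σ L_i/J_i = (86.50/81.1×10⁹)·(0.430/3.26×10^-8 + 0.102/3.66×10^-9 + 0.151/5.24×10^-9 + 0.136/2.32×10^-9) = 0.1370 rad.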